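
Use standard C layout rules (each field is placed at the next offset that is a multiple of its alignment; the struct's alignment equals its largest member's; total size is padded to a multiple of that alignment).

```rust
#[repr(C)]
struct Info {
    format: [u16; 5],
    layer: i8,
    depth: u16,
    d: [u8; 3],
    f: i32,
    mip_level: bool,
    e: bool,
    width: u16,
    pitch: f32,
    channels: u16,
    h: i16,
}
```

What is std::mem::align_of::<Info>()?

member alignments: format=2, layer=1, depth=2, d=1, f=4, mip_level=1, e=1, width=2, pitch=4, channels=2, h=2
max = 4

4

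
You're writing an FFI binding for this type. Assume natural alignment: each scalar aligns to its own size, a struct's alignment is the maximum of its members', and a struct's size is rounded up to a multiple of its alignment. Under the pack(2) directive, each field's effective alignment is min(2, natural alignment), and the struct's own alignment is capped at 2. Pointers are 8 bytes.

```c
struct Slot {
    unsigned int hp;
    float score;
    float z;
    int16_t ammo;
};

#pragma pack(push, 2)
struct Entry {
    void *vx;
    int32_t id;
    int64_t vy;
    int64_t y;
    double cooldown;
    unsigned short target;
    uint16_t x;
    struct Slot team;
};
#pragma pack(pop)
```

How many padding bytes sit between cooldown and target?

0

Slot: hp at 0 (size 4, align 4) → ends 4; score at 4 (size 4, align 4) → ends 8; z at 8 (size 4, align 4) → ends 12; ammo at 12 (size 2, align 2) → ends 14; tail pad 2 to reach multiple of 4; total 16 bytes, alignment 4
vx at 0 (size 8, align 2) → ends 8
id at 8 (size 4, align 2) → ends 12
vy at 12 (size 8, align 2) → ends 20
y at 20 (size 8, align 2) → ends 28
cooldown at 28 (size 8, align 2) → ends 36
target at 36 (size 2, align 2) → ends 38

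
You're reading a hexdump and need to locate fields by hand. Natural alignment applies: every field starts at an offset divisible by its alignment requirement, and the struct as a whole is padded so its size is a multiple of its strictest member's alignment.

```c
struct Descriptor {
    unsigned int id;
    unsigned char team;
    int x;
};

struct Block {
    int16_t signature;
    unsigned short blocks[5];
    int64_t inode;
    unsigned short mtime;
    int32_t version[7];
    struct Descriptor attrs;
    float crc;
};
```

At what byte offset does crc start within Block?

Descriptor: id at 0 (size 4, align 4) → ends 4; team at 4 (size 1, align 1) → ends 5; pad 3 to align 4 for x; x at 8 (size 4, align 4) → ends 12; total 12 bytes, alignment 4
signature at 0 (size 2, align 2) → ends 2
blocks at 2 (size 10, align 2) → ends 12
pad 4 to align 8 for inode
inode at 16 (size 8, align 8) → ends 24
mtime at 24 (size 2, align 2) → ends 26
pad 2 to align 4 for version
version at 28 (size 28, align 4) → ends 56
attrs at 56 (size 12, align 4) → ends 68
crc at 68 (size 4, align 4) → ends 72

68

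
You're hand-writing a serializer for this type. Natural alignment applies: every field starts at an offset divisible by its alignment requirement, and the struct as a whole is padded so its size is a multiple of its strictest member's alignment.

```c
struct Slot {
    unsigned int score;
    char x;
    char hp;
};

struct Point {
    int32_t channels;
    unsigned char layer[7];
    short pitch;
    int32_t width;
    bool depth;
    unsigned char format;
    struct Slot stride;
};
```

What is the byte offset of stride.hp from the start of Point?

29

Slot: 0..4  score  (4B, 4-aligned); 4..5  x  (1B, 1-aligned); 5..6  hp  (1B, 1-aligned); 6..8  -- tail padding (2B); sizeof = 8, alignof = 4
0..4  channels  (4B, 4-aligned)
4..11  layer  (7B, 1-aligned)
11..12  -- padding (1B)
12..14  pitch  (2B, 2-aligned)
14..16  -- padding (2B)
16..20  width  (4B, 4-aligned)
20..21  depth  (1B, 1-aligned)
21..22  format  (1B, 1-aligned)
22..24  -- padding (2B)
24..32  stride  (8B, 4-aligned)
within Slot: hp at 5
24 + 5 = 29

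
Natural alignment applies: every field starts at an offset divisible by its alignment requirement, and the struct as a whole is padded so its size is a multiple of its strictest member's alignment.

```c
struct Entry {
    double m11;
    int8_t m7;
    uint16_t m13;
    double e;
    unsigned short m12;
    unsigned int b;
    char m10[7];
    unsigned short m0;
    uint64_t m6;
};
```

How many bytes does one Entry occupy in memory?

0..8  m11  (8B, 8-aligned)
8..9  m7  (1B, 1-aligned)
9..10  -- padding (1B)
10..12  m13  (2B, 2-aligned)
12..16  -- padding (4B)
16..24  e  (8B, 8-aligned)
24..26  m12  (2B, 2-aligned)
26..28  -- padding (2B)
28..32  b  (4B, 4-aligned)
32..39  m10  (7B, 1-aligned)
39..40  -- padding (1B)
40..42  m0  (2B, 2-aligned)
42..48  -- padding (6B)
48..56  m6  (8B, 8-aligned)
sizeof = 56, alignof = 8

56 bytes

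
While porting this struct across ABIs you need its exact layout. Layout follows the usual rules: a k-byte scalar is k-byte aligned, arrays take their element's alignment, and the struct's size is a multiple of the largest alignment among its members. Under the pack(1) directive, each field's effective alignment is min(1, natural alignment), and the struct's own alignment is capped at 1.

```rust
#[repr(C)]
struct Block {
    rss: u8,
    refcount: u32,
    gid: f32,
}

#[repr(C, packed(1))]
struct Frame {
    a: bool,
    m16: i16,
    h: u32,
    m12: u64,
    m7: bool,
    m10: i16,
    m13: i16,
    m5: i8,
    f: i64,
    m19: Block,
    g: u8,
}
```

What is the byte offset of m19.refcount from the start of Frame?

33

Block: rss at 0 (size 1, align 1) → ends 1; pad 3 to align 4 for refcount; refcount at 4 (size 4, align 4) → ends 8; gid at 8 (size 4, align 4) → ends 12; total 12 bytes, alignment 4
a at 0 (size 1, align 1) → ends 1
m16 at 1 (size 2, align 1) → ends 3
h at 3 (size 4, align 1) → ends 7
m12 at 7 (size 8, align 1) → ends 15
m7 at 15 (size 1, align 1) → ends 16
m10 at 16 (size 2, align 1) → ends 18
m13 at 18 (size 2, align 1) → ends 20
m5 at 20 (size 1, align 1) → ends 21
f at 21 (size 8, align 1) → ends 29
m19 at 29 (size 12, align 1) → ends 41
within Block: refcount at 4
29 + 4 = 33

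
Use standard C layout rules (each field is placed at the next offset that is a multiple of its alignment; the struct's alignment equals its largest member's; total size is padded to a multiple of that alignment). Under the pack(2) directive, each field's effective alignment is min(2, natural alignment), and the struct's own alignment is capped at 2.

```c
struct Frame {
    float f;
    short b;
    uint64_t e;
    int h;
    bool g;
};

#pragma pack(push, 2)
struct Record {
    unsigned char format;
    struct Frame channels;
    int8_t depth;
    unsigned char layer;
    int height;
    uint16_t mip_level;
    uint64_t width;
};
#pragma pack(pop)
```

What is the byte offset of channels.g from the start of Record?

22

Frame: @0: f [4B, align 4] → 4; @4: b [2B, align 2] → 6; +2 pad (align 8); @8: e [8B, align 8] → 16; @16: h [4B, align 4] → 20; @20: g [1B, align 1] → 21; +3 tail pad (align 8); size 24, align 8
@0: format [1B, align 1] → 1
+1 pad (align 2)
@2: channels [24B, align 2] → 26
within Frame: g at 20
2 + 20 = 22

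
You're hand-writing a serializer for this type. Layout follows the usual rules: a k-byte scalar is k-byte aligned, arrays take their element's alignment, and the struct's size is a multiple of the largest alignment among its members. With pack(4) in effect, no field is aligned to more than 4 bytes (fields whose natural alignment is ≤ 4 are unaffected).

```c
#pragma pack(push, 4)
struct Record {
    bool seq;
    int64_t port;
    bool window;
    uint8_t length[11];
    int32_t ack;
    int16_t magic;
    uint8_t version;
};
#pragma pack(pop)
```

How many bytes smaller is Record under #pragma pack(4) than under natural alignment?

natural layout:
  @0: seq [1B, align 1] → 1
  +7 pad (align 8)
  @8: port [8B, align 8] → 16
  @16: window [1B, align 1] → 17
  @17: length [11B, align 1] → 28
  @28: ack [4B, align 4] → 32
  @32: magic [2B, align 2] → 34
  @34: version [1B, align 1] → 35
  +5 tail pad (align 8)
  size 40, align 8
packed(4) layout:
  @0: seq [1B, align 1] → 1
  +3 pad (align 4)
  @4: port [8B, align 4] → 12
  @12: window [1B, align 1] → 13
  @13: length [11B, align 1] → 24
  @24: ack [4B, align 4] → 28
  @28: magic [2B, align 2] → 30
  @30: version [1B, align 1] → 31
  +1 tail pad (align 4)
  size 32, align 4
40 − 32 = 8

8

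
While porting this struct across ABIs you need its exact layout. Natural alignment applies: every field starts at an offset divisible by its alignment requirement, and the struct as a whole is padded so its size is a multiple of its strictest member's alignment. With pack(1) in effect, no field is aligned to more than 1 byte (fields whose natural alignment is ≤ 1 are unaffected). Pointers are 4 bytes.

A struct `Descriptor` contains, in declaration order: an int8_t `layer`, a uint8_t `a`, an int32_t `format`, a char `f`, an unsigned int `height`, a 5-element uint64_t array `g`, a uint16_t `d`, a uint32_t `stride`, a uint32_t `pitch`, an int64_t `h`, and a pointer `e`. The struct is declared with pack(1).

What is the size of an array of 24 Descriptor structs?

layer at 0 (size 1, align 1) → ends 1
a at 1 (size 1, align 1) → ends 2
format at 2 (size 4, align 1) → ends 6
f at 6 (size 1, align 1) → ends 7
height at 7 (size 4, align 1) → ends 11
g at 11 (size 40, align 1) → ends 51
d at 51 (size 2, align 1) → ends 53
stride at 53 (size 4, align 1) → ends 57
pitch at 57 (size 4, align 1) → ends 61
h at 61 (size 8, align 1) → ends 69
e at 69 (size 4, align 1) → ends 73
total 73 bytes, alignment 1
array of 24: 24 × 73 = 1752

1752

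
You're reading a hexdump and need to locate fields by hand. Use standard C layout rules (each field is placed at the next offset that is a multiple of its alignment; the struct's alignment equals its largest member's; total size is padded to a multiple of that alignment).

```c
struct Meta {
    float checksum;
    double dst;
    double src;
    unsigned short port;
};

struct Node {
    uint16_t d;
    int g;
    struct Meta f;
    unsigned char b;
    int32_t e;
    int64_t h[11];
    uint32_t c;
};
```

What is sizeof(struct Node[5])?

720

Meta: @0: checksum [4B, align 4] → 4; +4 pad (align 8); @8: dst [8B, align 8] → 16; @16: src [8B, align 8] → 24; @24: port [2B, align 2] → 26; +6 tail pad (align 8); size 32, align 8
@0: d [2B, align 2] → 2
+2 pad (align 4)
@4: g [4B, align 4] → 8
@8: f [32B, align 8] → 40
@40: b [1B, align 1] → 41
+3 pad (align 4)
@44: e [4B, align 4] → 48
@48: h [88B, align 8] → 136
@136: c [4B, align 4] → 140
+4 tail pad (align 8)
size 144, align 8
array of 5: 5 × 144 = 720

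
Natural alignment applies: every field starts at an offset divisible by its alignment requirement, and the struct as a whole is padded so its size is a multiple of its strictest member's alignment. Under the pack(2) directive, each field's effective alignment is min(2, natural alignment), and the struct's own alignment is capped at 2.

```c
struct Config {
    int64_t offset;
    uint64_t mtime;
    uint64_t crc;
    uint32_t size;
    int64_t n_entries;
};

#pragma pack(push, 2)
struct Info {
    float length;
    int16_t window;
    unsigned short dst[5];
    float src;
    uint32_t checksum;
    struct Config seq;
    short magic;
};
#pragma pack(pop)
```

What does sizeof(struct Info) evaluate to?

66 bytes

Config: offset at 0 (size 8, align 8) → ends 8; mtime at 8 (size 8, align 8) → ends 16; crc at 16 (size 8, align 8) → ends 24; size at 24 (size 4, align 4) → ends 28; pad 4 to align 8 for n_entries; n_entries at 32 (size 8, align 8) → ends 40; total 40 bytes, alignment 8
length at 0 (size 4, align 2) → ends 4
window at 4 (size 2, align 2) → ends 6
dst at 6 (size 10, align 2) → ends 16
src at 16 (size 4, align 2) → ends 20
checksum at 20 (size 4, align 2) → ends 24
seq at 24 (size 40, align 2) → ends 64
magic at 64 (size 2, align 2) → ends 66
total 66 bytes, alignment 2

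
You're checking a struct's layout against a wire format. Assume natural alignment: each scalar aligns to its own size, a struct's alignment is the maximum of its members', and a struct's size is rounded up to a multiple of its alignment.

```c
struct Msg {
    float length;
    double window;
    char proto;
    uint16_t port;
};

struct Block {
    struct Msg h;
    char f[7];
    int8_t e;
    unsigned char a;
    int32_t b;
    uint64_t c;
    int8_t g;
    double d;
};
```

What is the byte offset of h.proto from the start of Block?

Msg: 0..4  length  (4B, 4-aligned); 4..8  -- padding (4B); 8..16  window  (8B, 8-aligned); 16..17  proto  (1B, 1-aligned); 17..18  -- padding (1B); 18..20  port  (2B, 2-aligned); 20..24  -- tail padding (4B); sizeof = 24, alignof = 8
0..24  h  (24B, 8-aligned)
within Msg: proto at 16
0 + 16 = 16

16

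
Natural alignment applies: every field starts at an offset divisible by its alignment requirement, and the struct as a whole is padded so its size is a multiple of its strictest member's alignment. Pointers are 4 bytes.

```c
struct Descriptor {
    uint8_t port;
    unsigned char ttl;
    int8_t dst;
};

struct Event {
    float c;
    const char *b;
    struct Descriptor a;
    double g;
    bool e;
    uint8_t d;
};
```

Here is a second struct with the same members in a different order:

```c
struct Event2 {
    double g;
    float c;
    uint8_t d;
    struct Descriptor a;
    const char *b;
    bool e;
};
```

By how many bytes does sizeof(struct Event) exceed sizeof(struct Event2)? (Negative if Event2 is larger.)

8

Descriptor: port at 0 (size 1, align 1) → ends 1; ttl at 1 (size 1, align 1) → ends 2; dst at 2 (size 1, align 1) → ends 3; total 3 bytes, alignment 1
c at 0 (size 4, align 4) → ends 4
b at 4 (size 4, align 4) → ends 8
a at 8 (size 3, align 1) → ends 11
pad 5 to align 8 for g
g at 16 (size 8, align 8) → ends 24
e at 24 (size 1, align 1) → ends 25
d at 25 (size 1, align 1) → ends 26
tail pad 6 to reach multiple of 8
total 32 bytes, alignment 8
— Event2 —
g at 0 (size 8, align 8) → ends 8
c at 8 (size 4, align 4) → ends 12
d at 12 (size 1, align 1) → ends 13
a at 13 (size 3, align 1) → ends 16
b at 16 (size 4, align 4) → ends 20
e at 20 (size 1, align 1) → ends 21
tail pad 3 to reach multiple of 8
total 24 bytes, alignment 8
32 − 24 = 8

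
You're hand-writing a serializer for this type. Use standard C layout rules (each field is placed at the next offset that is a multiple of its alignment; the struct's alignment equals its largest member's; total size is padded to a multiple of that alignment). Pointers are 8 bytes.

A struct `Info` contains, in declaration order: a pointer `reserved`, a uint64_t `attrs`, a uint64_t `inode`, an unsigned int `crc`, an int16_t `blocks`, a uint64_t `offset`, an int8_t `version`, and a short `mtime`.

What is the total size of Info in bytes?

@0: reserved [8B, align 8] → 8
@8: attrs [8B, align 8] → 16
@16: inode [8B, align 8] → 24
@24: crc [4B, align 4] → 28
@28: blocks [2B, align 2] → 30
+2 pad (align 8)
@32: offset [8B, align 8] → 40
@40: version [1B, align 1] → 41
+1 pad (align 2)
@42: mtime [2B, align 2] → 44
+4 tail pad (align 8)
size 48, align 8

48 bytes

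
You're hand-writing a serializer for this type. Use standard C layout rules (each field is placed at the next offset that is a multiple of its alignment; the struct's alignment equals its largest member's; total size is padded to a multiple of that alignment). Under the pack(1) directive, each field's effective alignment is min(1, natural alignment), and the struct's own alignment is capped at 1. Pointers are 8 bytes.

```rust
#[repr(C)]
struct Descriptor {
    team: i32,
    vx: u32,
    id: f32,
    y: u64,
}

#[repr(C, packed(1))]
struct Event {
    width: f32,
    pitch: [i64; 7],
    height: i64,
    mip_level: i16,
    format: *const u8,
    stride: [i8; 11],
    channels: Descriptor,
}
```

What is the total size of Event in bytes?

113 bytes

Descriptor: @0: team [4B, align 4] → 4; @4: vx [4B, align 4] → 8; @8: id [4B, align 4] → 12; +4 pad (align 8); @16: y [8B, align 8] → 24; size 24, align 8
@0: width [4B, align 1] → 4
@4: pitch [56B, align 1] → 60
@60: height [8B, align 1] → 68
@68: mip_level [2B, align 1] → 70
@70: format [8B, align 1] → 78
@78: stride [11B, align 1] → 89
@89: channels [24B, align 1] → 113
size 113, align 1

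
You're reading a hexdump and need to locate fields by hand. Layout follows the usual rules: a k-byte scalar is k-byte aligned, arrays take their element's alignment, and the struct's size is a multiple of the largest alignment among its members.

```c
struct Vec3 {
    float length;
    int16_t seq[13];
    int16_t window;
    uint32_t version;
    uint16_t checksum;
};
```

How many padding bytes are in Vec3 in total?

2

0..4  length  (4B, 4-aligned)
4..30  seq  (26B, 2-aligned)
30..32  window  (2B, 2-aligned)
32..36  version  (4B, 4-aligned)
36..38  checksum  (2B, 2-aligned)
38..40  -- tail padding (2B)
sizeof = 40, alignof = 4
data bytes 38, size 40 → padding 2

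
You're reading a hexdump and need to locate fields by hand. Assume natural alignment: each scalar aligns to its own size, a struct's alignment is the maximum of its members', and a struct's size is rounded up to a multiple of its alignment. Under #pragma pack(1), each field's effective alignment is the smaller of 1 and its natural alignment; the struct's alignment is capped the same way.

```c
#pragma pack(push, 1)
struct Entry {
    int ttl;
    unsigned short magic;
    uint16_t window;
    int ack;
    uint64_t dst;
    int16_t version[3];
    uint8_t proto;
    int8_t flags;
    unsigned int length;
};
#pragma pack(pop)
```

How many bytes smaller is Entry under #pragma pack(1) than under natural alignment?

8

natural layout:
  0..4  ttl  (4B, 4-aligned)
  4..6  magic  (2B, 2-aligned)
  6..8  window  (2B, 2-aligned)
  8..12  ack  (4B, 4-aligned)
  12..16  -- padding (4B)
  16..24  dst  (8B, 8-aligned)
  24..30  version  (6B, 2-aligned)
  30..31  proto  (1B, 1-aligned)
  31..32  flags  (1B, 1-aligned)
  32..36  length  (4B, 4-aligned)
  36..40  -- tail padding (4B)
  sizeof = 40, alignof = 8
packed(1) layout:
  0..4  ttl  (4B, 1-aligned)
  4..6  magic  (2B, 1-aligned)
  6..8  window  (2B, 1-aligned)
  8..12  ack  (4B, 1-aligned)
  12..20  dst  (8B, 1-aligned)
  20..26  version  (6B, 1-aligned)
  26..27  proto  (1B, 1-aligned)
  27..28  flags  (1B, 1-aligned)
  28..32  length  (4B, 1-aligned)
  sizeof = 32, alignof = 1
40 − 32 = 8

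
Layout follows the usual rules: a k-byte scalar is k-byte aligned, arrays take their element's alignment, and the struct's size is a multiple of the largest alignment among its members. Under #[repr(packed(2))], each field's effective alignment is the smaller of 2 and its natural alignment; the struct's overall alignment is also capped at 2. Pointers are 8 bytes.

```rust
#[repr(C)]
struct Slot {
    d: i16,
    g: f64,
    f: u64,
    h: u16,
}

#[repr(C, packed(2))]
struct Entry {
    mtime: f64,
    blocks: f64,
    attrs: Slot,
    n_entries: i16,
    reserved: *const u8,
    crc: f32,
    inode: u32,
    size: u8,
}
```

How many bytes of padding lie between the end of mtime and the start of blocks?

0

Slot: d at 0 (size 2, align 2) → ends 2; pad 6 to align 8 for g; g at 8 (size 8, align 8) → ends 16; f at 16 (size 8, align 8) → ends 24; h at 24 (size 2, align 2) → ends 26; tail pad 6 to reach multiple of 8; total 32 bytes, alignment 8
mtime at 0 (size 8, align 2) → ends 8
blocks at 8 (size 8, align 2) → ends 16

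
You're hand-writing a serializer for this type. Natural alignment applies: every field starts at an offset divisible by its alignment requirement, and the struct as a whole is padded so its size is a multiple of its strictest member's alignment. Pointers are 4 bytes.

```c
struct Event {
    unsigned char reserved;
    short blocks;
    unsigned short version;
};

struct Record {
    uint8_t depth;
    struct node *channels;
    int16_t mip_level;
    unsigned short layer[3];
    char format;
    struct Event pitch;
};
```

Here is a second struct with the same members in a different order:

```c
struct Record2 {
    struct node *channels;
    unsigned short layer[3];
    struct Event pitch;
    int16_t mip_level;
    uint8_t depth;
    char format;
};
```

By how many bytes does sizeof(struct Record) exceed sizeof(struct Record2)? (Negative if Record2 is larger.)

4

Event: 0..1  reserved  (1B, 1-aligned); 1..2  -- padding (1B); 2..4  blocks  (2B, 2-aligned); 4..6  version  (2B, 2-aligned); sizeof = 6, alignof = 2
0..1  depth  (1B, 1-aligned)
1..4  -- padding (3B)
4..8  channels  (4B, 4-aligned)
8..10  mip_level  (2B, 2-aligned)
10..16  layer  (6B, 2-aligned)
16..17  format  (1B, 1-aligned)
17..18  -- padding (1B)
18..24  pitch  (6B, 2-aligned)
sizeof = 24, alignof = 4
— Record2 —
0..4  channels  (4B, 4-aligned)
4..10  layer  (6B, 2-aligned)
10..16  pitch  (6B, 2-aligned)
16..18  mip_level  (2B, 2-aligned)
18..19  depth  (1B, 1-aligned)
19..20  format  (1B, 1-aligned)
sizeof = 20, alignof = 4
24 − 20 = 4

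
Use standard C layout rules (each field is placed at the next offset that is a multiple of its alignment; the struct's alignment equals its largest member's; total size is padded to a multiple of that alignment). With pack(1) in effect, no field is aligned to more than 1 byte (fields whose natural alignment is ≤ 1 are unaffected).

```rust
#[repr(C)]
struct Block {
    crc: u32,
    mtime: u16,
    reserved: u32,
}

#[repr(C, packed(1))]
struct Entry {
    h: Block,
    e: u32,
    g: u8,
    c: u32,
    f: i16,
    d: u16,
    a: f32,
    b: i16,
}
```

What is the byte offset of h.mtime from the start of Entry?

4

Block: 0..4  crc  (4B, 4-aligned); 4..6  mtime  (2B, 2-aligned); 6..8  -- padding (2B); 8..12  reserved  (4B, 4-aligned); sizeof = 12, alignof = 4
0..12  h  (12B, 1-aligned)
within Block: mtime at 4
0 + 4 = 4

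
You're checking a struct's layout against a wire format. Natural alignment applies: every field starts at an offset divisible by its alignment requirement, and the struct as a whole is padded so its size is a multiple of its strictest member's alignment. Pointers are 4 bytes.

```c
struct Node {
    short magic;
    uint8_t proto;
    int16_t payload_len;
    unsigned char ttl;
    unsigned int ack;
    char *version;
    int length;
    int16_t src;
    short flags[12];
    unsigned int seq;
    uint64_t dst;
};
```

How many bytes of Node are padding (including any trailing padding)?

magic at 0 (size 2, align 2) → ends 2
proto at 2 (size 1, align 1) → ends 3
pad 1 to align 2 for payload_len
payload_len at 4 (size 2, align 2) → ends 6
ttl at 6 (size 1, align 1) → ends 7
pad 1 to align 4 for ack
ack at 8 (size 4, align 4) → ends 12
version at 12 (size 4, align 4) → ends 16
length at 16 (size 4, align 4) → ends 20
src at 20 (size 2, align 2) → ends 22
flags at 22 (size 24, align 2) → ends 46
pad 2 to align 4 for seq
seq at 48 (size 4, align 4) → ends 52
pad 4 to align 8 for dst
dst at 56 (size 8, align 8) → ends 64
total 64 bytes, alignment 8
data bytes 56, size 64 → padding 8

8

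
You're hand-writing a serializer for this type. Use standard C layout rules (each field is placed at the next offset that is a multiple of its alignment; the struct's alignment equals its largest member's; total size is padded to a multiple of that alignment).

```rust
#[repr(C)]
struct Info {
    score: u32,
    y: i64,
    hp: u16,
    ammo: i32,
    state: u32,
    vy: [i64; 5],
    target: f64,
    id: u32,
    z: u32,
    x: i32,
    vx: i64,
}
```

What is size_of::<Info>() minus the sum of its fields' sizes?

14

0..4  score  (4B, 4-aligned)
4..8  -- padding (4B)
8..16  y  (8B, 8-aligned)
16..18  hp  (2B, 2-aligned)
18..20  -- padding (2B)
20..24  ammo  (4B, 4-aligned)
24..28  state  (4B, 4-aligned)
28..32  -- padding (4B)
32..72  vy  (40B, 8-aligned)
72..80  target  (8B, 8-aligned)
80..84  id  (4B, 4-aligned)
84..88  z  (4B, 4-aligned)
88..92  x  (4B, 4-aligned)
92..96  -- padding (4B)
96..104  vx  (8B, 8-aligned)
sizeof = 104, alignof = 8
data bytes 90, size 104 → padding 14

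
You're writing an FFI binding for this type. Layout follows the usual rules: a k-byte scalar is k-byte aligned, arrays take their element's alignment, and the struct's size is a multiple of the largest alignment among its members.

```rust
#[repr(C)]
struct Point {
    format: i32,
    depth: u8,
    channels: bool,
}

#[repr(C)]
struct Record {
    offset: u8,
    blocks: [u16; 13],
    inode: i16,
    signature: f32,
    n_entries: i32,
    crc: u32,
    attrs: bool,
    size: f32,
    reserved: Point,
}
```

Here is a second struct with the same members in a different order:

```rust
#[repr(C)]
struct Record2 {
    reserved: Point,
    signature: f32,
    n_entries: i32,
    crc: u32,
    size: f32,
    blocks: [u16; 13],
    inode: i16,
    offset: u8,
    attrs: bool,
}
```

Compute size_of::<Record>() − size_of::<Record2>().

4

Point: format at 0 (size 4, align 4) → ends 4; depth at 4 (size 1, align 1) → ends 5; channels at 5 (size 1, align 1) → ends 6; tail pad 2 to reach multiple of 4; total 8 bytes, alignment 4
offset at 0 (size 1, align 1) → ends 1
pad 1 to align 2 for blocks
blocks at 2 (size 26, align 2) → ends 28
inode at 28 (size 2, align 2) → ends 30
pad 2 to align 4 for signature
signature at 32 (size 4, align 4) → ends 36
n_entries at 36 (size 4, align 4) → ends 40
crc at 40 (size 4, align 4) → ends 44
attrs at 44 (size 1, align 1) → ends 45
pad 3 to align 4 for size
size at 48 (size 4, align 4) → ends 52
reserved at 52 (size 8, align 4) → ends 60
total 60 bytes, alignment 4
— Record2 —
reserved at 0 (size 8, align 4) → ends 8
signature at 8 (size 4, align 4) → ends 12
n_entries at 12 (size 4, align 4) → ends 16
crc at 16 (size 4, align 4) → ends 20
size at 20 (size 4, align 4) → ends 24
blocks at 24 (size 26, align 2) → ends 50
inode at 50 (size 2, align 2) → ends 52
offset at 52 (size 1, align 1) → ends 53
attrs at 53 (size 1, align 1) → ends 54
tail pad 2 to reach multiple of 4
total 56 bytes, alignment 4
60 − 56 = 4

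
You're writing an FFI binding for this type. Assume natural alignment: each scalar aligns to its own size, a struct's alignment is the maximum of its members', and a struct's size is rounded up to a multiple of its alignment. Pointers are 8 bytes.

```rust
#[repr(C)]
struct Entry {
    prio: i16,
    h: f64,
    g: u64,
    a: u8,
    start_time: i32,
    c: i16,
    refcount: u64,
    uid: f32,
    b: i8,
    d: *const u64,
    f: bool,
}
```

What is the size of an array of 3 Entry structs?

216

@0: prio [2B, align 2] → 2
+6 pad (align 8)
@8: h [8B, align 8] → 16
@16: g [8B, align 8] → 24
@24: a [1B, align 1] → 25
+3 pad (align 4)
@28: start_time [4B, align 4] → 32
@32: c [2B, align 2] → 34
+6 pad (align 8)
@40: refcount [8B, align 8] → 48
@48: uid [4B, align 4] → 52
@52: b [1B, align 1] → 53
+3 pad (align 8)
@56: d [8B, align 8] → 64
@64: f [1B, align 1] → 65
+7 tail pad (align 8)
size 72, align 8
array of 3: 3 × 72 = 216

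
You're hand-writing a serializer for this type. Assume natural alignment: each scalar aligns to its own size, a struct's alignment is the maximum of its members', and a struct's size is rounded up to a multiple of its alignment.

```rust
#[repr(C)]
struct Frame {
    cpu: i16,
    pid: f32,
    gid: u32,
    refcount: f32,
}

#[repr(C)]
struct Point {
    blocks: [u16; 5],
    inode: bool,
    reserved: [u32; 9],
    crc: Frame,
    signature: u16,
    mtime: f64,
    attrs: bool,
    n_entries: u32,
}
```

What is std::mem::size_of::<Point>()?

88 bytes

Frame: 0..2  cpu  (2B, 2-aligned); 2..4  -- padding (2B); 4..8  pid  (4B, 4-aligned); 8..12  gid  (4B, 4-aligned); 12..16  refcount  (4B, 4-aligned); sizeof = 16, alignof = 4
0..10  blocks  (10B, 2-aligned)
10..11  inode  (1B, 1-aligned)
11..12  -- padding (1B)
12..48  reserved  (36B, 4-aligned)
48..64  crc  (16B, 4-aligned)
64..66  signature  (2B, 2-aligned)
66..72  -- padding (6B)
72..80  mtime  (8B, 8-aligned)
80..81  attrs  (1B, 1-aligned)
81..84  -- padding (3B)
84..88  n_entries  (4B, 4-aligned)
sizeof = 88, alignof = 8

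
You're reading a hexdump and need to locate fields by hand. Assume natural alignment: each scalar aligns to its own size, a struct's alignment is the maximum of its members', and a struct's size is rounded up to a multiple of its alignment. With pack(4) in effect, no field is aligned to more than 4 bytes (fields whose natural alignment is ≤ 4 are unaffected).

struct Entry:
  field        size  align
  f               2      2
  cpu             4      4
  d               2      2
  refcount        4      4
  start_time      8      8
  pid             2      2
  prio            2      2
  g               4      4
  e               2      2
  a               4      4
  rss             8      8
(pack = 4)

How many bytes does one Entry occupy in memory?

48 bytes

0..2  f  (2B, 2-aligned)
2..4  -- padding (2B)
4..8  cpu  (4B, 4-aligned)
8..10  d  (2B, 2-aligned)
10..12  -- padding (2B)
12..16  refcount  (4B, 4-aligned)
16..24  start_time  (8B, 4-aligned)
24..26  pid  (2B, 2-aligned)
26..28  prio  (2B, 2-aligned)
28..32  g  (4B, 4-aligned)
32..34  e  (2B, 2-aligned)
34..36  -- padding (2B)
36..40  a  (4B, 4-aligned)
40..48  rss  (8B, 4-aligned)
sizeof = 48, alignof = 4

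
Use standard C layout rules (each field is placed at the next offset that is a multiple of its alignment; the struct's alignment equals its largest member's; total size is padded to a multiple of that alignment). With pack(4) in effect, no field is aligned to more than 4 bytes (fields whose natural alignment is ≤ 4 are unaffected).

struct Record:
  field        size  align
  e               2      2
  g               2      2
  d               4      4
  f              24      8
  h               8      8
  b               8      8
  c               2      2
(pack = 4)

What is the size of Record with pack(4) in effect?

52

e at 0 (size 2, align 2) → ends 2
g at 2 (size 2, align 2) → ends 4
d at 4 (size 4, align 4) → ends 8
f at 8 (size 24, align 4) → ends 32
h at 32 (size 8, align 4) → ends 40
b at 40 (size 8, align 4) → ends 48
c at 48 (size 2, align 2) → ends 50
tail pad 2 to reach multiple of 4
total 52 bytes, alignment 4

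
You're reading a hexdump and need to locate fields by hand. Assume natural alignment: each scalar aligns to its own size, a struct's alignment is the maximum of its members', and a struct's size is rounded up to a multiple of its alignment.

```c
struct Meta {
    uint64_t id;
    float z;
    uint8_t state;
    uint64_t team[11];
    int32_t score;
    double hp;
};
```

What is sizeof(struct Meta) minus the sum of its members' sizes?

id at 0 (size 8, align 8) → ends 8
z at 8 (size 4, align 4) → ends 12
state at 12 (size 1, align 1) → ends 13
pad 3 to align 8 for team
team at 16 (size 88, align 8) → ends 104
score at 104 (size 4, align 4) → ends 108
pad 4 to align 8 for hp
hp at 112 (size 8, align 8) → ends 120
total 120 bytes, alignment 8
data bytes 113, size 120 → padding 7

7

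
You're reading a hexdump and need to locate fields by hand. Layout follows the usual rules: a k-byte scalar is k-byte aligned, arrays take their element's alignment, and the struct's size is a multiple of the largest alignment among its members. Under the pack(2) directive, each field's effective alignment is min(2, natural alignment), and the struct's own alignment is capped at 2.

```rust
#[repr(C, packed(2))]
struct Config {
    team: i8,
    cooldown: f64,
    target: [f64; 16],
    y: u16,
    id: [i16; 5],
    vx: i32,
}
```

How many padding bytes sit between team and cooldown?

team at 0 (size 1, align 1) → ends 1
pad 1 to align 2 for cooldown
cooldown at 2 (size 8, align 2) → ends 10

1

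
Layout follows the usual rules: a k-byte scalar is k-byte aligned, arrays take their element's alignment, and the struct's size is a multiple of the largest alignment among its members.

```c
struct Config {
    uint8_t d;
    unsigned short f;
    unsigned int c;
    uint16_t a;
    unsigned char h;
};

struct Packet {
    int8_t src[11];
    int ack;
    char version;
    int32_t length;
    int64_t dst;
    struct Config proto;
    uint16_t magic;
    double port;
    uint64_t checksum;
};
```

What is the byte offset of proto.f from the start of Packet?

Config: @0: d [1B, align 1] → 1; +1 pad (align 2); @2: f [2B, align 2] → 4; @4: c [4B, align 4] → 8; @8: a [2B, align 2] → 10; @10: h [1B, align 1] → 11; +1 tail pad (align 4); size 12, align 4
@0: src [11B, align 1] → 11
+1 pad (align 4)
@12: ack [4B, align 4] → 16
@16: version [1B, align 1] → 17
+3 pad (align 4)
@20: length [4B, align 4] → 24
@24: dst [8B, align 8] → 32
@32: proto [12B, align 4] → 44
within Config: f at 2
32 + 2 = 34

34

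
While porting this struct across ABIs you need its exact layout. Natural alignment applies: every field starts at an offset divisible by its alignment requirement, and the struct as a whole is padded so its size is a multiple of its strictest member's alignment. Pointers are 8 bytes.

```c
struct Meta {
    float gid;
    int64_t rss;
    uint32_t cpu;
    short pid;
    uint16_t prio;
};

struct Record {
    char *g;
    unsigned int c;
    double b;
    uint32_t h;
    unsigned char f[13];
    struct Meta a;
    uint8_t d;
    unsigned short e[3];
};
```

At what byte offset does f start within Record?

28

Meta: 0..4  gid  (4B, 4-aligned); 4..8  -- padding (4B); 8..16  rss  (8B, 8-aligned); 16..20  cpu  (4B, 4-aligned); 20..22  pid  (2B, 2-aligned); 22..24  prio  (2B, 2-aligned); sizeof = 24, alignof = 8
0..8  g  (8B, 8-aligned)
8..12  c  (4B, 4-aligned)
12..16  -- padding (4B)
16..24  b  (8B, 8-aligned)
24..28  h  (4B, 4-aligned)
28..41  f  (13B, 1-aligned)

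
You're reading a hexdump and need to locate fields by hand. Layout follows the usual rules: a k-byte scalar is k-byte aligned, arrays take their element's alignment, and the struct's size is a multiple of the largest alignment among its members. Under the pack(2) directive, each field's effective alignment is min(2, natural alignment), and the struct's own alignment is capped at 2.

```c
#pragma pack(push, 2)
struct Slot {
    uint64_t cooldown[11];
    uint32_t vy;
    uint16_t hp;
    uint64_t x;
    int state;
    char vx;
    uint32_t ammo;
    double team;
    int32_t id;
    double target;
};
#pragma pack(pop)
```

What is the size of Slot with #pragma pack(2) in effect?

132

0..88  cooldown  (88B, 2-aligned)
88..92  vy  (4B, 2-aligned)
92..94  hp  (2B, 2-aligned)
94..102  x  (8B, 2-aligned)
102..106  state  (4B, 2-aligned)
106..107  vx  (1B, 1-aligned)
107..108  -- padding (1B)
108..112  ammo  (4B, 2-aligned)
112..120  team  (8B, 2-aligned)
120..124  id  (4B, 2-aligned)
124..132  target  (8B, 2-aligned)
sizeof = 132, alignof = 2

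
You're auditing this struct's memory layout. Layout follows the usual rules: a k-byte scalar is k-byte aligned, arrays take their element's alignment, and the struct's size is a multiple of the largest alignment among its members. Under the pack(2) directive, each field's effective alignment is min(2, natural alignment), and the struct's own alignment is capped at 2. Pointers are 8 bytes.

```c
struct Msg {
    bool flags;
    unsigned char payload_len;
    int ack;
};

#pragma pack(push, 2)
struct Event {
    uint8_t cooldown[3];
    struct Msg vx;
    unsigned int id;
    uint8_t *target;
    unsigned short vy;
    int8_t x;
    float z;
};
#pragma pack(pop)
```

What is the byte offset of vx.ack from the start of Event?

8

Msg: 0..1  flags  (1B, 1-aligned); 1..2  payload_len  (1B, 1-aligned); 2..4  -- padding (2B); 4..8  ack  (4B, 4-aligned); sizeof = 8, alignof = 4
0..3  cooldown  (3B, 1-aligned)
3..4  -- padding (1B)
4..12  vx  (8B, 2-aligned)
within Msg: ack at 4
4 + 4 = 8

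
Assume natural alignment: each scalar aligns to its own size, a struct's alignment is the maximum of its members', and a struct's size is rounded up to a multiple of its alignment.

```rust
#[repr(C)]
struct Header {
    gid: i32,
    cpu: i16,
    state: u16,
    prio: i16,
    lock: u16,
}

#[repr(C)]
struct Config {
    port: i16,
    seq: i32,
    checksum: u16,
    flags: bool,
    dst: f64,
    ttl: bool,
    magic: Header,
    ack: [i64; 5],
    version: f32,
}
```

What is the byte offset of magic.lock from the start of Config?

Header: 0..4  gid  (4B, 4-aligned); 4..6  cpu  (2B, 2-aligned); 6..8  state  (2B, 2-aligned); 8..10  prio  (2B, 2-aligned); 10..12  lock  (2B, 2-aligned); sizeof = 12, alignof = 4
0..2  port  (2B, 2-aligned)
2..4  -- padding (2B)
4..8  seq  (4B, 4-aligned)
8..10  checksum  (2B, 2-aligned)
10..11  flags  (1B, 1-aligned)
11..16  -- padding (5B)
16..24  dst  (8B, 8-aligned)
24..25  ttl  (1B, 1-aligned)
25..28  -- padding (3B)
28..40  magic  (12B, 4-aligned)
within Header: lock at 10
28 + 10 = 38

38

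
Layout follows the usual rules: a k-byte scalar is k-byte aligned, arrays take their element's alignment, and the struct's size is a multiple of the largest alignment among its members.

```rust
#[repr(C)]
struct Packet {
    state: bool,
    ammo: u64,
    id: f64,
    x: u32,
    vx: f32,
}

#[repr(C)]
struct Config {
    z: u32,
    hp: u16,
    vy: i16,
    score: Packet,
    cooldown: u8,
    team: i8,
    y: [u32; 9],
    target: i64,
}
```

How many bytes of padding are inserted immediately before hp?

Packet: @0: state [1B, align 1] → 1; +7 pad (align 8); @8: ammo [8B, align 8] → 16; @16: id [8B, align 8] → 24; @24: x [4B, align 4] → 28; @28: vx [4B, align 4] → 32; size 32, align 8
@0: z [4B, align 4] → 4
@4: hp [2B, align 2] → 6

0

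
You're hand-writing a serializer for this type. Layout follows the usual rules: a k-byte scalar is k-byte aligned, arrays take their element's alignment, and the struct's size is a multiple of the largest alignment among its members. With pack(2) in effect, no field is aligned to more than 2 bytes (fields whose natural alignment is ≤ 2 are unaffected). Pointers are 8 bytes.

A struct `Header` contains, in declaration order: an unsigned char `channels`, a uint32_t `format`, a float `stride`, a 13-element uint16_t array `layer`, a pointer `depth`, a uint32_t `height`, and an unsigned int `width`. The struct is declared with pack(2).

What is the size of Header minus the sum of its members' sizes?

@0: channels [1B, align 1] → 1
+1 pad (align 2)
@2: format [4B, align 2] → 6
@6: stride [4B, align 2] → 10
@10: layer [26B, align 2] → 36
@36: depth [8B, align 2] → 44
@44: height [4B, align 2] → 48
@48: width [4B, align 2] → 52
size 52, align 2
data bytes 51, size 52 → padding 1

1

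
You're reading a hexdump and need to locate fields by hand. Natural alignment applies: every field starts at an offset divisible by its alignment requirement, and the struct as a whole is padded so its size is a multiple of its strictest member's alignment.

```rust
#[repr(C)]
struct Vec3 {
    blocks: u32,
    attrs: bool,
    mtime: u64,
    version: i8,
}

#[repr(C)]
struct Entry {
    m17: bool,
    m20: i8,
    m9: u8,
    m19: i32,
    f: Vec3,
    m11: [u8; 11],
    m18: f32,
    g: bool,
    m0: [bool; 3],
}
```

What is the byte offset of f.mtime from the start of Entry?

16

Vec3: 0..4  blocks  (4B, 4-aligned); 4..5  attrs  (1B, 1-aligned); 5..8  -- padding (3B); 8..16  mtime  (8B, 8-aligned); 16..17  version  (1B, 1-aligned); 17..24  -- tail padding (7B); sizeof = 24, alignof = 8
0..1  m17  (1B, 1-aligned)
1..2  m20  (1B, 1-aligned)
2..3  m9  (1B, 1-aligned)
3..4  -- padding (1B)
4..8  m19  (4B, 4-aligned)
8..32  f  (24B, 8-aligned)
within Vec3: mtime at 8
8 + 8 = 16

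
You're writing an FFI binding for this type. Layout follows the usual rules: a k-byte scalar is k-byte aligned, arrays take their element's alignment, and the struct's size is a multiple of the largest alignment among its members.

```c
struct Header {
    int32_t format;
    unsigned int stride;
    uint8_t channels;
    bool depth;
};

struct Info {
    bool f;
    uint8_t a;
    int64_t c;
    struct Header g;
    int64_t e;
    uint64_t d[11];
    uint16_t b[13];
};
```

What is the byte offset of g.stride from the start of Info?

20

Header: 0..4  format  (4B, 4-aligned); 4..8  stride  (4B, 4-aligned); 8..9  channels  (1B, 1-aligned); 9..10  depth  (1B, 1-aligned); 10..12  -- tail padding (2B); sizeof = 12, alignof = 4
0..1  f  (1B, 1-aligned)
1..2  a  (1B, 1-aligned)
2..8  -- padding (6B)
8..16  c  (8B, 8-aligned)
16..28  g  (12B, 4-aligned)
within Header: stride at 4
16 + 4 = 20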